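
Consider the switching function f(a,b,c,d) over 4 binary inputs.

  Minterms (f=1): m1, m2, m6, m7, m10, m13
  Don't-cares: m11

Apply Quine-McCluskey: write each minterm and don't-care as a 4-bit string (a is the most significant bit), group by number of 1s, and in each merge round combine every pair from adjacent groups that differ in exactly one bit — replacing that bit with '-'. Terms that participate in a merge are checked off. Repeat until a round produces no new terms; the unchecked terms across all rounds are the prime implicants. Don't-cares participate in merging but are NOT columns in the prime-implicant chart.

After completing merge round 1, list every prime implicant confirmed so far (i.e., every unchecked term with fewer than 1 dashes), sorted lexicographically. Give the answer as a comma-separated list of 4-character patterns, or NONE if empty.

size-2^0 implicants → 0001  0010(✓)  0110(✓)  0111(✓)  1010(✓)  1011(✓)  1101
size-2^1 implicants → -010  0-10  011-  101-
Unchecked terms (primes): -010, 0-10, 0001, 011-, 101-, 1101

0001, 1101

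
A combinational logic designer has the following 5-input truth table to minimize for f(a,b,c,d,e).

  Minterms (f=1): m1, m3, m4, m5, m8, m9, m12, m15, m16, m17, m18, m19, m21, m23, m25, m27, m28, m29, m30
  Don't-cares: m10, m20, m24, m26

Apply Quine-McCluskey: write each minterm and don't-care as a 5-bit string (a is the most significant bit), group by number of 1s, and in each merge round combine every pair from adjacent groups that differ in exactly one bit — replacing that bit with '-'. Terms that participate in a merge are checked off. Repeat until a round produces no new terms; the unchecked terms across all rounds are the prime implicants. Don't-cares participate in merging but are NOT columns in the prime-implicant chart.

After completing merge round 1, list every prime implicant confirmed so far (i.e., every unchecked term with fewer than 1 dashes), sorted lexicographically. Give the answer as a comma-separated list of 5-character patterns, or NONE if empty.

[col 0] 00001*, 00011*, 00100*, 00101*, 01000*, 01001*, 01010*, 01100*, 01111, 10000*, 10001*, 10010*, 10011*, 10100*, 10101*, 10111*, 11000*, 11001*, 11010*, 11011*, 11100*, 11101*, 11110*
[col 1] -0001*, -0011*, -0100*, -0101*, -1000*, -1001*, -1010*, -1100*, 0-001*, 0-100*, 00-01*, 000-1*, 0010-*, 01-00*, 010-0*, 0100-*, 1-000*, 1-001*, 1-010*, 1-011*, 1-100*, 1-101*, 10-00*, 10-01*, 10-11*, 100-0*, 100-1*, 1000-*, 1001-*, 101-1*, 1010-*, 11-00*, 11-01*, 11-10*, 110-0*, 110-1*, 1100-*, 1101-*, 111-0*, 1110-*
[col 2] --001, --100, -0-01, -00-1, -010-, -1-00, -10-0, -100-, 1--00*, 1--01*, 1-0-0*, 1-0-1*, 1-00-*, 1-01-*, 1-10-*, 10--1, 10-0-*, 100--*, 11--0, 11-0-*, 110--*
[col 3] 1--0-, 1-0--
Prime implicants: --001, --100, -0-01, -00-1, -010-, -1-00, -10-0, -100-, 01111, 1--0-, 1-0--, 10--1, 11--0

01111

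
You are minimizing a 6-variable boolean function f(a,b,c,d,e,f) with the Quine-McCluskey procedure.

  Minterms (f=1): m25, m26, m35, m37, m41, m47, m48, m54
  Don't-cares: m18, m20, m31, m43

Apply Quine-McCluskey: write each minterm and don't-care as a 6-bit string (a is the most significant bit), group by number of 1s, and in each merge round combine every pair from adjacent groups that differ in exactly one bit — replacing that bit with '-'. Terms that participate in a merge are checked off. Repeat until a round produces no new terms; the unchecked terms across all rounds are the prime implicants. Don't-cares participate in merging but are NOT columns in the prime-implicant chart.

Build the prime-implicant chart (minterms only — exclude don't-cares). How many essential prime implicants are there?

[col 0] 010010*, 010100, 011001, 011010*, 011111, 100011*, 100101, 101001*, 101011*, 101111*, 110000, 110110
[col 1] 01-010, 10-011, 101-11, 1010-1
Prime implicants: 01-010, 010100, 011001, 011111, 10-011, 100101, 101-11, 1010-1, 110000, 110110
PI chart (minterm → PIs covering it):
  25 | 011001  (sole → essential)
  26 | 01-010  (sole → essential)
  35 | 10-011  (sole → essential)
  37 | 100101  (sole → essential)
  41 | 1010-1  (sole → essential)
  47 | 101-11  (sole → essential)
  48 | 110000  (sole → essential)
  54 | 110110  (sole → essential)
Essential prime implicants: 01-010, 011001, 10-011, 100101, 101-11, 1010-1, 110000, 110110

8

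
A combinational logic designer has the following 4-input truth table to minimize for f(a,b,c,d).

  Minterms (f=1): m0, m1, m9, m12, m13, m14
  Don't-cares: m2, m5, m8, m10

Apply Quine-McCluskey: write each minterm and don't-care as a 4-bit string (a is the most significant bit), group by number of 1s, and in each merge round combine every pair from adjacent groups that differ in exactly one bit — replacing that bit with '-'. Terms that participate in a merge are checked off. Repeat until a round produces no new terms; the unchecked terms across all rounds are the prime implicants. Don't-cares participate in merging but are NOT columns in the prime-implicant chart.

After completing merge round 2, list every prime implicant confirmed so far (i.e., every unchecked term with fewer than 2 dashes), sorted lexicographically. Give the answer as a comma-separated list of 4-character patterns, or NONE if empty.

[col 0] 0000*, 0001*, 0010*, 0101*, 1000*, 1001*, 1010*, 1100*, 1101*, 1110*
[col 1] -000*, -001*, -010*, -101*, 0-01*, 00-0*, 000-*, 1-00*, 1-01*, 1-10*, 10-0*, 100-*, 11-0*, 110-*
[col 2] --01, -0-0, -00-, 1--0, 1-0-
Prime implicants: --01, -0-0, -00-, 1--0, 1-0-

NONE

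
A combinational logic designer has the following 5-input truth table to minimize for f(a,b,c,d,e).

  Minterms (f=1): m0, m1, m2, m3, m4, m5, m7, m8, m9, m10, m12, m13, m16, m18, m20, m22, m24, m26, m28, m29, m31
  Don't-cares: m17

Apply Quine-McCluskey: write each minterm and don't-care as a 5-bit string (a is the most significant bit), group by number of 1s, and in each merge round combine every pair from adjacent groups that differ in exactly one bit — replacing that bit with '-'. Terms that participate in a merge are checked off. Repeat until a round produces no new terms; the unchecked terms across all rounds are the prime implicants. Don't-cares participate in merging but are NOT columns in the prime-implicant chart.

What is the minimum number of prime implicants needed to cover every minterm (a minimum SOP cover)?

6

size-2^0 implicants → 00000(✓)  00001(✓)  00010(✓)  00011(✓)  00100(✓)  00101(✓)  00111(✓)  01000(✓)  01001(✓)  01010(✓)  01100(✓)  01101(✓)  10000(✓)  10001(✓)  10010(✓)  10100(✓)  10110(✓)  11000(✓)  11010(✓)  11100(✓)  11101(✓)  11111(✓)
size-2^1 implicants → -0000(✓)  -0001(✓)  -0010(✓)  -0100(✓)  -1000(✓)  -1010(✓)  -1100(✓)  -1101(✓)  0-000(✓)  0-001(✓)  0-010(✓)  0-100(✓)  0-101(✓)  00-00(✓)  00-01(✓)  00-11(✓)  000-0(✓)  000-1(✓)  0000-(✓)  0001-(✓)  001-1(✓)  0010-(✓)  01-00(✓)  01-01(✓)  010-0(✓)  0100-(✓)  0110-(✓)  1-000(✓)  1-010(✓)  1-100(✓)  10-00(✓)  10-10(✓)  100-0(✓)  1000-(✓)  101-0(✓)  11-00(✓)  110-0(✓)  111-1  1110-(✓)
size-2^2 implicants → --000(✓)  --010(✓)  --100(✓)  -0-00(✓)  -00-0(✓)  -000-  -1-00(✓)  -10-0(✓)  -110-  0--00(✓)  0--01(✓)  0-0-0(✓)  0-00-(✓)  0-10-(✓)  00--1  00-0-(✓)  000--  01-0-(✓)  1--00(✓)  1-0-0(✓)  10--0
size-2^3 implicants → ---00  --0-0  0--0-
Unchecked terms (primes): ---00, --0-0, -000-, -110-, 0--0-, 00--1, 000--, 10--0, 111-1
Minterm coverage:
  m0 ⊆ ---00,--0-0,-000-,0--0-,000--
  m1 ⊆ -000-,0--0-,00--1,000--
  m2 ⊆ --0-0,000--
  m3 ⊆ 00--1,000--
  m4 ⊆ ---00,0--0-
  m5 ⊆ 0--0-,00--1
  m7 ⊆ 00--1 [E]
  m8 ⊆ ---00,--0-0,0--0-
  m9 ⊆ 0--0- [E]
  m10 ⊆ --0-0 [E]
  m12 ⊆ ---00,-110-,0--0-
  m13 ⊆ -110-,0--0-
  m16 ⊆ ---00,--0-0,-000-,10--0
  m18 ⊆ --0-0,10--0
  m20 ⊆ ---00,10--0
  m22 ⊆ 10--0 [E]
  m24 ⊆ ---00,--0-0
  m26 ⊆ --0-0 [E]
  m28 ⊆ ---00,-110-
  m29 ⊆ -110-,111-1
  m31 ⊆ 111-1 [E]
E = {--0-0, 0--0-, 00--1, 10--0, 111-1}
Petrick residual → ---00
Cover = d'e' + c'e' + a'd' + a'b'e + ab'e' + abce  |cover|=6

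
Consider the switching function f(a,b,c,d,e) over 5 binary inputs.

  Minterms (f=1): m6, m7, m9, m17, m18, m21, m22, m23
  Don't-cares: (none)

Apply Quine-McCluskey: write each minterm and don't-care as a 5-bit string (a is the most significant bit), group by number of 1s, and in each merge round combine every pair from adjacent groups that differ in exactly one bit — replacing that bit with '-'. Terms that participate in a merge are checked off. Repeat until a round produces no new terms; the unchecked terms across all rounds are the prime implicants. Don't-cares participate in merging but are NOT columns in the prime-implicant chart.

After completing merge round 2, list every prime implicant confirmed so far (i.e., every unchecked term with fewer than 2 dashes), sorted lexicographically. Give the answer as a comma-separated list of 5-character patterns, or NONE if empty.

Round 0: 00110✓ 00111✓ 01001 10001✓ 10010✓ 10101✓ 10110✓ 10111✓
Round 1: -0110✓ -0111✓ 0011-✓ 10-01 10-10 101-1 1011-✓
Round 2: -011-
PIs = {-011-, 01001, 10-01, 10-10, 101-1}

01001, 10-01, 10-10, 101-1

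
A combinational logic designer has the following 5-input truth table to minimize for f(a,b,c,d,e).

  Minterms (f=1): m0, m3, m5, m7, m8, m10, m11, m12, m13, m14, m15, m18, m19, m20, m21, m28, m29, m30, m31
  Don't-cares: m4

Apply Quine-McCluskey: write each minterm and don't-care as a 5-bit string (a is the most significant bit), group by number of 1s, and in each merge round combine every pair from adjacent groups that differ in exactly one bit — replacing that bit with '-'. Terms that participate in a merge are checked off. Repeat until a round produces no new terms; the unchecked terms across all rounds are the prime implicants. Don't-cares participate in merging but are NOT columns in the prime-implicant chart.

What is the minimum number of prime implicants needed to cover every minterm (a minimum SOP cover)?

size-2^0 implicants → 00000(✓)  00011(✓)  00100(✓)  00101(✓)  00111(✓)  01000(✓)  01010(✓)  01011(✓)  01100(✓)  01101(✓)  01110(✓)  01111(✓)  10010(✓)  10011(✓)  10100(✓)  10101(✓)  11100(✓)  11101(✓)  11110(✓)  11111(✓)
size-2^1 implicants → -0011  -0100(✓)  -0101(✓)  -1100(✓)  -1101(✓)  -1110(✓)  -1111(✓)  0-000(✓)  0-011(✓)  0-100(✓)  0-101(✓)  0-111(✓)  00-00(✓)  00-11(✓)  001-1(✓)  0010-(✓)  01-00(✓)  01-10(✓)  01-11(✓)  010-0(✓)  0101-(✓)  011-0(✓)  011-1(✓)  0110-(✓)  0111-(✓)  1-100(✓)  1-101(✓)  1001-  1010-(✓)  111-0(✓)  111-1(✓)  1110-(✓)  1111-(✓)
size-2^2 implicants → --100(✓)  --101(✓)  -010-(✓)  -11-0(✓)  -11-1(✓)  -110-(✓)  -111-(✓)  0--00  0--11  0-1-1  0-10-(✓)  01--0  01-1-  011--(✓)  1-10-(✓)  111--(✓)
size-2^3 implicants → --10-  -11--
Unchecked terms (primes): --10-, -0011, -11--, 0--00, 0--11, 0-1-1, 01--0, 01-1-, 1001-
Minterm coverage:
  m0 ⊆ 0--00 [E]
  m3 ⊆ -0011,0--11
  m5 ⊆ --10-,0-1-1
  m7 ⊆ 0--11,0-1-1
  m8 ⊆ 0--00,01--0
  m10 ⊆ 01--0,01-1-
  m11 ⊆ 0--11,01-1-
  m12 ⊆ --10-,-11--,0--00,01--0
  m13 ⊆ --10-,-11--,0-1-1
  m14 ⊆ -11--,01--0,01-1-
  m15 ⊆ -11--,0--11,0-1-1,01-1-
  m18 ⊆ 1001- [E]
  m19 ⊆ -0011,1001-
  m20 ⊆ --10- [E]
  m21 ⊆ --10- [E]
  m28 ⊆ --10-,-11--
  m29 ⊆ --10-,-11--
  m30 ⊆ -11-- [E]
  m31 ⊆ -11-- [E]
E = {--10-, -11--, 0--00, 1001-}
Petrick residual → 0--11, 01--0
Cover = cd' + bc + a'd'e' + a'de + a'be' + ab'c'd  |cover|=6

6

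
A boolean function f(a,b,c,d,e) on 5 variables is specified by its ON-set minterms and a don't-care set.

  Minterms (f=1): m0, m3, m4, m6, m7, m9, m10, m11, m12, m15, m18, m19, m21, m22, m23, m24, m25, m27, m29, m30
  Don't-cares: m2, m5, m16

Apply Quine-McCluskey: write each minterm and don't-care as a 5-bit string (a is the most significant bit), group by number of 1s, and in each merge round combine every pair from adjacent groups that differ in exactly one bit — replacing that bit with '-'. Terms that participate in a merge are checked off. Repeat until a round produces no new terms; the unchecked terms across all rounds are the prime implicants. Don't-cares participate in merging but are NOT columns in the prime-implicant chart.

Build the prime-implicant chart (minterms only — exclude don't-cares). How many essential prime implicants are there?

5

[col 0] 00000*, 00010*, 00011*, 00100*, 00101*, 00110*, 00111*, 01001*, 01010*, 01011*, 01100*, 01111*, 10000*, 10010*, 10011*, 10101*, 10110*, 10111*, 11000*, 11001*, 11011*, 11101*, 11110*
[col 1] -0000*, -0010*, -0011*, -0101*, -0110*, -0111*, -1001*, -1011*, 0-010*, 0-011*, 0-100, 0-111*, 00-00*, 00-10*, 00-11*, 000-0*, 0001-*, 001-0*, 001-1*, 0010-*, 0011-*, 01-11*, 010-1*, 0101-*, 1-000, 1-011*, 1-101, 1-110, 10-10*, 10-11*, 100-0*, 1001-*, 101-1*, 1011-*, 11-01, 110-1*, 1100-
[col 2] --011, -0-10*, -0-11*, -00-0, -001-*, -01-1, -011-*, -10-1, 0--11, 0-01-, 00--0, 00-1-*, 001--, 10-1-*
[col 3] -0-1-
Prime implicants: --011, -0-1-, -00-0, -01-1, -10-1, 0--11, 0-01-, 0-100, 00--0, 001--, 1-000, 1-101, 1-110, 11-01, 1100-
PI chart (minterm → PIs covering it):
  0 | -00-0,00--0
  3 | --011,-0-1-,0--11,0-01-
  4 | 0-100,00--0,001--
  6 | -0-1-,00--0,001--
  7 | -0-1-,-01-1,0--11,001--
  9 | -10-1  (sole → essential)
  10 | 0-01-  (sole → essential)
  11 | --011,-10-1,0--11,0-01-
  12 | 0-100  (sole → essential)
  15 | 0--11  (sole → essential)
  18 | -0-1-,-00-0
  19 | --011,-0-1-
  21 | -01-1,1-101
  22 | -0-1-,1-110
  23 | -0-1-,-01-1
  24 | 1-000,1100-
  25 | -10-1,11-01,1100-
  27 | --011,-10-1
  29 | 1-101,11-01
  30 | 1-110  (sole → essential)
Essential prime implicants: -10-1, 0--11, 0-01-, 0-100, 1-110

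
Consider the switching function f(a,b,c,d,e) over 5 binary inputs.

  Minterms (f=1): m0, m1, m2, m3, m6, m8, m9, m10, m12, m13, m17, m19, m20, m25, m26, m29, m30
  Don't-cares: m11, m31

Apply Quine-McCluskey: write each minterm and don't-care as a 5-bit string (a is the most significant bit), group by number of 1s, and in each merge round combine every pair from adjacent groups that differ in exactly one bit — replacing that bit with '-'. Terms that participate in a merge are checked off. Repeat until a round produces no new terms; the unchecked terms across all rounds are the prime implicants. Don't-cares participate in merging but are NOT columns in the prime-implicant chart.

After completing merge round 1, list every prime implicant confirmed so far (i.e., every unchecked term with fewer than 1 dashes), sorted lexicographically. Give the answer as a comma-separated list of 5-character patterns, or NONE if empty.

10100

[col 0] 00000*, 00001*, 00010*, 00011*, 00110*, 01000*, 01001*, 01010*, 01011*, 01100*, 01101*, 10001*, 10011*, 10100, 11001*, 11010*, 11101*, 11110*, 11111*
[col 1] -0001*, -0011*, -1001*, -1010, -1101*, 0-000*, 0-001*, 0-010*, 0-011*, 00-10, 000-0*, 000-1*, 0000-*, 0001-*, 01-00*, 01-01*, 010-0*, 010-1*, 0100-*, 0101-*, 0110-*, 1-001*, 100-1*, 11-01*, 11-10, 111-1, 1111-
[col 2] --001, -00-1, -1-01, 0-0-0*, 0-0-1*, 0-00-*, 0-01-*, 000--*, 01-0-, 010--*
[col 3] 0-0--
Prime implicants: --001, -00-1, -1-01, -1010, 0-0--, 00-10, 01-0-, 10100, 11-10, 111-1, 1111-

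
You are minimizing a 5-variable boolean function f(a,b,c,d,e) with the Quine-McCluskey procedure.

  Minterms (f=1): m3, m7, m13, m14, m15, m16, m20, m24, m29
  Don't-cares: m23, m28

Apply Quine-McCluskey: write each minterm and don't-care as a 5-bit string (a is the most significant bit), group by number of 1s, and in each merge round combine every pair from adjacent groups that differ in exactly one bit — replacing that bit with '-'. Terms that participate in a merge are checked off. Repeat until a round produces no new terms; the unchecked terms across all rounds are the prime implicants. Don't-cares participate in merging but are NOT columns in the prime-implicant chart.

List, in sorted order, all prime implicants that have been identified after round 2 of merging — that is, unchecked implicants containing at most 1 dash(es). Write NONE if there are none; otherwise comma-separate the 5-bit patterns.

-0111, -1101, 0-111, 00-11, 011-1, 0111-, 1110-

[col 0] 00011*, 00111*, 01101*, 01110*, 01111*, 10000*, 10100*, 10111*, 11000*, 11100*, 11101*
[col 1] -0111, -1101, 0-111, 00-11, 011-1, 0111-, 1-000*, 1-100*, 10-00*, 11-00*, 1110-
[col 2] 1--00
Prime implicants: -0111, -1101, 0-111, 00-11, 011-1, 0111-, 1--00, 1110-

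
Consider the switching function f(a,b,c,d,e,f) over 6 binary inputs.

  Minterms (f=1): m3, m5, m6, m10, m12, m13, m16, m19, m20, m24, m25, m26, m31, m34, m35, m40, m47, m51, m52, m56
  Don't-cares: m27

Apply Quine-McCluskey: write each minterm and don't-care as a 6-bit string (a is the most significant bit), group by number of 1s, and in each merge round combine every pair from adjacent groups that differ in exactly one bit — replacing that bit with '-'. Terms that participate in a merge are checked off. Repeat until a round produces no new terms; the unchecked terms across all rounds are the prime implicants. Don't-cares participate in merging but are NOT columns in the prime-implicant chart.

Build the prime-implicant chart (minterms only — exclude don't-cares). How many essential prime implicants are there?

Round 0: 000011✓ 000101✓ 000110 001010✓ 001100✓ 001101✓ 010000✓ 010011✓ 010100✓ 011000✓ 011001✓ 011010✓ 011011✓ 011111✓ 100010✓ 100011✓ 101000✓ 101111 110011✓ 110100✓ 111000✓
Round 1: -00011✓ -10011✓ -10100 -11000 0-0011✓ 0-1010 00-101 00110- 01-000 01-011 010-00 011-11 0110-0✓ 0110-1✓ 01100-✓ 01101-✓ 1-0011✓ 1-1000 10001-
Round 2: --0011 0110--
PIs = {--0011, -10100, -11000, 0-1010, 00-101, 000110, 00110-, 01-000, 01-011, 010-00, 011-11, 0110--, 1-1000, 10001-, 101111}
Coverage chart:
  m3: --0011 ←essential
  m5: 00-101 ←essential
  m6: 000110 ←essential
  m10: 0-1010 ←essential
  m12: 00110- ←essential
  m13: 00-101,00110-
  m16: 01-000,010-00
  m19: --0011,01-011
  m20: -10100,010-00
  m24: -11000,01-000,0110--
  m25: 0110-- ←essential
  m26: 0-1010,0110--
  m31: 011-11 ←essential
  m34: 10001- ←essential
  m35: --0011,10001-
  m40: 1-1000 ←essential
  m47: 101111 ←essential
  m51: --0011 ←essential
  m52: -10100 ←essential
  m56: -11000,1-1000
Essential: --0011, -10100, 0-1010, 00-101, 000110, 00110-, 011-11, 0110--, 1-1000, 10001-, 101111

11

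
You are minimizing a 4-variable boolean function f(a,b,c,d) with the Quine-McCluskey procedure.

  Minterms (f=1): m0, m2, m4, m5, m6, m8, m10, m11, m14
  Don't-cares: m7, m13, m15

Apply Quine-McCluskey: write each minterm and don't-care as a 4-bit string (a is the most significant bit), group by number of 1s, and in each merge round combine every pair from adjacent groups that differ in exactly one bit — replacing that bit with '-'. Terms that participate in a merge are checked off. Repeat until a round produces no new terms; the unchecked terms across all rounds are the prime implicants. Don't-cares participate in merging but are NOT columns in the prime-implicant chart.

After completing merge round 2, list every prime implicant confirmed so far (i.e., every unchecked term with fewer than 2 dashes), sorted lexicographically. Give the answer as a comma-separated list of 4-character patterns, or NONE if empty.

[col 0] 0000*, 0010*, 0100*, 0101*, 0110*, 0111*, 1000*, 1010*, 1011*, 1101*, 1110*, 1111*
[col 1] -000*, -010*, -101*, -110*, -111*, 0-00*, 0-10*, 00-0*, 01-0*, 01-1*, 010-*, 011-*, 1-10*, 1-11*, 10-0*, 101-*, 11-1*, 111-*
[col 2] --10, -0-0, -1-1, -11-, 0--0, 01--, 1-1-
Prime implicants: --10, -0-0, -1-1, -11-, 0--0, 01--, 1-1-

NONE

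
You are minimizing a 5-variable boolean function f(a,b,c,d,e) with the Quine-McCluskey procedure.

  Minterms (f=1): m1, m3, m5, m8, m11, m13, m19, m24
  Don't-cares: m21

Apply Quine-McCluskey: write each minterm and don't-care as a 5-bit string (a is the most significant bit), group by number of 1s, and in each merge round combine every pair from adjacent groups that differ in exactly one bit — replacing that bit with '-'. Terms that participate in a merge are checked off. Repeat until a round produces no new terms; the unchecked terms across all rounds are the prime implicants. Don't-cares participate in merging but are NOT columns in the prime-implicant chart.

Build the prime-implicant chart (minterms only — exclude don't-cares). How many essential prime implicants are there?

size-2^0 implicants → 00001(✓)  00011(✓)  00101(✓)  01000(✓)  01011(✓)  01101(✓)  10011(✓)  10101(✓)  11000(✓)
size-2^1 implicants → -0011  -0101  -1000  0-011  0-101  00-01  000-1
Unchecked terms (primes): -0011, -0101, -1000, 0-011, 0-101, 00-01, 000-1
Minterm coverage:
  m1 ⊆ 00-01,000-1
  m3 ⊆ -0011,0-011,000-1
  m5 ⊆ -0101,0-101,00-01
  m8 ⊆ -1000 [E]
  m11 ⊆ 0-011 [E]
  m13 ⊆ 0-101 [E]
  m19 ⊆ -0011 [E]
  m24 ⊆ -1000 [E]
E = {-0011, -1000, 0-011, 0-101}

4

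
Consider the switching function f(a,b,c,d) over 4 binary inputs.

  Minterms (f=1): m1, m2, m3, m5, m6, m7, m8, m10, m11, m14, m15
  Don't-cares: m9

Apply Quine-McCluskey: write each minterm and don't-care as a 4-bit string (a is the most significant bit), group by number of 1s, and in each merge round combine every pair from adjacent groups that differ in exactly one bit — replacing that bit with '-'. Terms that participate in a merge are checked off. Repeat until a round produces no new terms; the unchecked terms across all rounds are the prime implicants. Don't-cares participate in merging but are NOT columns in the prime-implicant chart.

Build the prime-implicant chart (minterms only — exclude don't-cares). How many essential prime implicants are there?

[col 0] 0001*, 0010*, 0011*, 0101*, 0110*, 0111*, 1000*, 1001*, 1010*, 1011*, 1110*, 1111*
[col 1] -001*, -010*, -011*, -110*, -111*, 0-01*, 0-10*, 0-11*, 00-1*, 001-*, 01-1*, 011-*, 1-10*, 1-11*, 10-0*, 10-1*, 100-*, 101-*, 111-*
[col 2] --10*, --11*, -0-1, -01-*, -11-*, 0--1, 0-1-*, 1-1-*, 10--
[col 3] --1-
Prime implicants: --1-, -0-1, 0--1, 10--
PI chart (minterm → PIs covering it):
  1 | -0-1,0--1
  2 | --1-  (sole → essential)
  3 | --1-,-0-1,0--1
  5 | 0--1  (sole → essential)
  6 | --1-  (sole → essential)
  7 | --1-,0--1
  8 | 10--  (sole → essential)
  10 | --1-,10--
  11 | --1-,-0-1,10--
  14 | --1-  (sole → essential)
  15 | --1-  (sole → essential)
Essential prime implicants: --1-, 0--1, 10--

3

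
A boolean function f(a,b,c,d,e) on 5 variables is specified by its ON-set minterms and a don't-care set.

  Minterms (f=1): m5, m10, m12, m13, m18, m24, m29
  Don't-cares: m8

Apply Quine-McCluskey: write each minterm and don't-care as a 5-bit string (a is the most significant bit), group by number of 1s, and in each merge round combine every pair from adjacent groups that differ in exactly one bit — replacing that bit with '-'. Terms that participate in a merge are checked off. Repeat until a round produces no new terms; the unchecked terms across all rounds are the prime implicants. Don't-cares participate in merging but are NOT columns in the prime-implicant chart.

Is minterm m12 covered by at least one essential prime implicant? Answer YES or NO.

NO

size-2^0 implicants → 00101(✓)  01000(✓)  01010(✓)  01100(✓)  01101(✓)  10010  11000(✓)  11101(✓)
size-2^1 implicants → -1000  -1101  0-101  01-00  010-0  0110-
Unchecked terms (primes): -1000, -1101, 0-101, 01-00, 010-0, 0110-, 10010
Minterm coverage:
  m5 ⊆ 0-101 [E]
  m10 ⊆ 010-0 [E]
  m12 ⊆ 01-00,0110-
  m13 ⊆ -1101,0-101,0110-
  m18 ⊆ 10010 [E]
  m24 ⊆ -1000 [E]
  m29 ⊆ -1101 [E]
E = {-1000, -1101, 0-101, 010-0, 10010}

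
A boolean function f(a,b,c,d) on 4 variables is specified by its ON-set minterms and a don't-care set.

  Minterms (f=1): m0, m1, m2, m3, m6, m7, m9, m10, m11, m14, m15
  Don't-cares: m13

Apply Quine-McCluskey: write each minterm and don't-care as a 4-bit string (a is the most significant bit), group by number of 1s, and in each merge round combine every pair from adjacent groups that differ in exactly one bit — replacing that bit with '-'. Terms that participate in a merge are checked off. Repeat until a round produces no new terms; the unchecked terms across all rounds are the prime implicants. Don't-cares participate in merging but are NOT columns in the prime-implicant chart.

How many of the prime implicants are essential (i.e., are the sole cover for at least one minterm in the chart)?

2

Round 0: 0000✓ 0001✓ 0010✓ 0011✓ 0110✓ 0111✓ 1001✓ 1010✓ 1011✓ 1101✓ 1110✓ 1111✓
Round 1: -001✓ -010✓ -011✓ -110✓ -111✓ 0-10✓ 0-11✓ 00-0✓ 00-1✓ 000-✓ 001-✓ 011-✓ 1-01✓ 1-10✓ 1-11✓ 10-1✓ 101-✓ 11-1✓ 111-✓
Round 2: --10✓ --11✓ -0-1 -01-✓ -11-✓ 0-1-✓ 00-- 1--1 1-1-✓
Round 3: --1-
PIs = {--1-, -0-1, 00--, 1--1}
Coverage chart:
  m0: 00-- ←essential
  m1: -0-1,00--
  m2: --1-,00--
  m3: --1-,-0-1,00--
  m6: --1- ←essential
  m7: --1- ←essential
  m9: -0-1,1--1
  m10: --1- ←essential
  m11: --1-,-0-1,1--1
  m14: --1- ←essential
  m15: --1-,1--1
Essential: --1-, 00--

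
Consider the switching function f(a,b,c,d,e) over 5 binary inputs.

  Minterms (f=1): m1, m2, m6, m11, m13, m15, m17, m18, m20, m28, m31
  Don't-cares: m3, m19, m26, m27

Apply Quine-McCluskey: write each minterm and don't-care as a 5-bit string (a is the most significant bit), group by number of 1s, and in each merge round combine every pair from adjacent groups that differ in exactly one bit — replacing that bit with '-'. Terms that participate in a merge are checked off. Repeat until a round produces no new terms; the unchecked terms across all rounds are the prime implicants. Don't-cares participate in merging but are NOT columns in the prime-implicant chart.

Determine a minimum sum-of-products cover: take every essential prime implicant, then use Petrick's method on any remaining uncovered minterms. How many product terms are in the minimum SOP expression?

6

Round 0: 00001✓ 00010✓ 00011✓ 00110✓ 01011✓ 01101✓ 01111✓ 10001✓ 10010✓ 10011✓ 10100✓ 11010✓ 11011✓ 11100✓ 11111✓
Round 1: -0001✓ -0010✓ -0011✓ -1011✓ -1111✓ 0-011✓ 00-10 000-1✓ 0001-✓ 01-11✓ 011-1 1-010✓ 1-011✓ 1-100 100-1✓ 1001-✓ 11-11✓ 1101-✓
Round 2: --011 -00-1 -001- -1-11 1-01-
PIs = {--011, -00-1, -001-, -1-11, 00-10, 011-1, 1-01-, 1-100}
Coverage chart:
  m1: -00-1 ←essential
  m2: -001-,00-10
  m6: 00-10 ←essential
  m11: --011,-1-11
  m13: 011-1 ←essential
  m15: -1-11,011-1
  m17: -00-1 ←essential
  m18: -001-,1-01-
  m20: 1-100 ←essential
  m28: 1-100 ←essential
  m31: -1-11 ←essential
Essential: -00-1, -1-11, 00-10, 011-1, 1-100
Petrick residual → -001-
Min cover (6 terms): b'c'e + b'c'd + bde + a'b'de' + a'bce + acd'e'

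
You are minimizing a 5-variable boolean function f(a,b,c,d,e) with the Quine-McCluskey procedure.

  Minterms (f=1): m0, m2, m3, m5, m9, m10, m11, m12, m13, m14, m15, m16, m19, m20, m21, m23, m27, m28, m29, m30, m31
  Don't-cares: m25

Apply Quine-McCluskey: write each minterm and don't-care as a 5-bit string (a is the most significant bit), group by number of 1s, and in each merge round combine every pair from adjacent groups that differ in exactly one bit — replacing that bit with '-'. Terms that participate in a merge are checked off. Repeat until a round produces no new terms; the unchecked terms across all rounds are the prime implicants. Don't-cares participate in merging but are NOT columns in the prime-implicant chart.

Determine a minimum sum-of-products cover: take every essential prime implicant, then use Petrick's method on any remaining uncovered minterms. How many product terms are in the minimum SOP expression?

7

Round 0: 00000✓ 00010✓ 00011✓ 00101✓ 01001✓ 01010✓ 01011✓ 01100✓ 01101✓ 01110✓ 01111✓ 10000✓ 10011✓ 10100✓ 10101✓ 10111✓ 11001✓ 11011✓ 11100✓ 11101✓ 11110✓ 11111✓
Round 1: -0000 -0011✓ -0101✓ -1001✓ -1011✓ -1100✓ -1101✓ -1110✓ -1111✓ 0-010✓ 0-011✓ 0-101✓ 000-0 0001-✓ 01-01✓ 01-10✓ 01-11✓ 010-1✓ 0101-✓ 011-0✓ 011-1✓ 0110-✓ 0111-✓ 1-011✓ 1-100✓ 1-101✓ 1-111✓ 10-00 10-11✓ 101-1✓ 1010-✓ 11-01✓ 11-11✓ 110-1✓ 111-0✓ 111-1✓ 1110-✓ 1111-✓
Round 2: --011 --101 -1-01✓ -1-11✓ -10-1✓ -11-0✓ -11-1✓ -110-✓ -111-✓ 0-01- 01--1✓ 01-1- 011--✓ 1--11 1-1-1 1-10- 11--1✓ 111--✓
Round 3: -1--1 -11--
PIs = {--011, --101, -0000, -1--1, -11--, 0-01-, 000-0, 01-1-, 1--11, 1-1-1, 1-10-, 10-00}
Coverage chart:
  m0: -0000,000-0
  m2: 0-01-,000-0
  m3: --011,0-01-
  m5: --101 ←essential
  m9: -1--1 ←essential
  m10: 0-01-,01-1-
  m11: --011,-1--1,0-01-,01-1-
  m12: -11-- ←essential
  m13: --101,-1--1,-11--
  m14: -11--,01-1-
  m15: -1--1,-11--,01-1-
  m16: -0000,10-00
  m19: --011,1--11
  m20: 1-10-,10-00
  m21: --101,1-1-1,1-10-
  m23: 1--11,1-1-1
  m27: --011,-1--1,1--11
  m28: -11--,1-10-
  m29: --101,-1--1,-11--,1-1-1,1-10-
  m30: -11-- ←essential
  m31: -1--1,-11--,1--11,1-1-1
Essential: --101, -1--1, -11--
Petrick residual → -0000, 0-01-, 1--11, 1-10-
Min cover (7 terms): cd'e + b'c'd'e' + be + bc + a'c'd + ade + acd'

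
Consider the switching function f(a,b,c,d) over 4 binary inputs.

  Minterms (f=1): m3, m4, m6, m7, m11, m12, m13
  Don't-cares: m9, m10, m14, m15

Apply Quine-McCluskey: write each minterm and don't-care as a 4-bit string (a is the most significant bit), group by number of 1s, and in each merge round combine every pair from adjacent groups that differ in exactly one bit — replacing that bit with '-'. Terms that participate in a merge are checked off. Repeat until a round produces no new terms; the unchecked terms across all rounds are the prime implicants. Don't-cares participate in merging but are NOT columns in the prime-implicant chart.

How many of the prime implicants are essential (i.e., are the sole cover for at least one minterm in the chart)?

Round 0: 0011✓ 0100✓ 0110✓ 0111✓ 1001✓ 1010✓ 1011✓ 1100✓ 1101✓ 1110✓ 1111✓
Round 1: -011✓ -100✓ -110✓ -111✓ 0-11✓ 01-0✓ 011-✓ 1-01✓ 1-10✓ 1-11✓ 10-1✓ 101-✓ 11-0✓ 11-1✓ 110-✓ 111-✓
Round 2: --11 -1-0 -11- 1--1 1-1- 11--
PIs = {--11, -1-0, -11-, 1--1, 1-1-, 11--}
Coverage chart:
  m3: --11 ←essential
  m4: -1-0 ←essential
  m6: -1-0,-11-
  m7: --11,-11-
  m11: --11,1--1,1-1-
  m12: -1-0,11--
  m13: 1--1,11--
Essential: --11, -1-0

2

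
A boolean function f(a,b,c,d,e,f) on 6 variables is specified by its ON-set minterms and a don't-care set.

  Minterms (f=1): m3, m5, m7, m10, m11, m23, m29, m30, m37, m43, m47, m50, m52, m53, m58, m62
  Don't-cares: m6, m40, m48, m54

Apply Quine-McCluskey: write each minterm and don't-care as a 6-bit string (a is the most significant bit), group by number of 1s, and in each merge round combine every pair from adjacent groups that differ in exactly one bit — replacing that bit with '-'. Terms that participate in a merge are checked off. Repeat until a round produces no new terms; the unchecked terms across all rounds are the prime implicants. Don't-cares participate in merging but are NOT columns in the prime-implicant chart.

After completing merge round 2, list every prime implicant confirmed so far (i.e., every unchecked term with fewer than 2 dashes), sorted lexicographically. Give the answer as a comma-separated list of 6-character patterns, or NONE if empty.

size-2^0 implicants → 000011(✓)  000101(✓)  000110(✓)  000111(✓)  001010(✓)  001011(✓)  010111(✓)  011101  011110(✓)  100101(✓)  101000  101011(✓)  101111(✓)  110000(✓)  110010(✓)  110100(✓)  110101(✓)  110110(✓)  111010(✓)  111110(✓)
size-2^1 implicants → -00101  -01011  -11110  0-0111  00-011  000-11  0001-1  00011-  00101-  1-0101  101-11  11-010(✓)  11-110(✓)  110-00(✓)  110-10(✓)  1100-0(✓)  1101-0(✓)  11010-  111-10(✓)
size-2^2 implicants → 11--10  110--0
Unchecked terms (primes): -00101, -01011, -11110, 0-0111, 00-011, 000-11, 0001-1, 00011-, 00101-, 011101, 1-0101, 101-11, 101000, 11--10, 110--0, 11010-

-00101, -01011, -11110, 0-0111, 00-011, 000-11, 0001-1, 00011-, 00101-, 011101, 1-0101, 101-11, 101000, 11010-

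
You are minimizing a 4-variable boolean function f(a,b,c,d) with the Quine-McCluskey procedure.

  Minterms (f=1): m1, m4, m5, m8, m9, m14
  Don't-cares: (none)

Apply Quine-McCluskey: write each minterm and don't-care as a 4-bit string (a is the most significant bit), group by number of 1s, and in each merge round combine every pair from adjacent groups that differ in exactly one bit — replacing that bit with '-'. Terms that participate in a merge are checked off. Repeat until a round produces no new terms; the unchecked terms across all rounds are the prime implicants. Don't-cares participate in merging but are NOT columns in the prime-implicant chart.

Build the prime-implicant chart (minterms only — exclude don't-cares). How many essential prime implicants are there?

3

[col 0] 0001*, 0100*, 0101*, 1000*, 1001*, 1110
[col 1] -001, 0-01, 010-, 100-
Prime implicants: -001, 0-01, 010-, 100-, 1110
PI chart (minterm → PIs covering it):
  1 | -001,0-01
  4 | 010-  (sole → essential)
  5 | 0-01,010-
  8 | 100-  (sole → essential)
  9 | -001,100-
  14 | 1110  (sole → essential)
Essential prime implicants: 010-, 100-, 1110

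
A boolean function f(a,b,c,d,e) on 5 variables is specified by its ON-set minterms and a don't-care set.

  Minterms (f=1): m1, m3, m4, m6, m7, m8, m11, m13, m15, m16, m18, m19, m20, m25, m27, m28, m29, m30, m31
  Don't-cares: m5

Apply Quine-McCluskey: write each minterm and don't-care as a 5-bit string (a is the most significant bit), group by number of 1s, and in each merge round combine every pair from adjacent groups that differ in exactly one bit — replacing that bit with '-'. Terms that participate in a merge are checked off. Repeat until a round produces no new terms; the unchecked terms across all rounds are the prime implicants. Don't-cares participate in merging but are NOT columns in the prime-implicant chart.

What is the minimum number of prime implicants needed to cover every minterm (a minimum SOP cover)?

9

size-2^0 implicants → 00001(✓)  00011(✓)  00100(✓)  00101(✓)  00110(✓)  00111(✓)  01000  01011(✓)  01101(✓)  01111(✓)  10000(✓)  10010(✓)  10011(✓)  10100(✓)  11001(✓)  11011(✓)  11100(✓)  11101(✓)  11110(✓)  11111(✓)
size-2^1 implicants → -0011(✓)  -0100  -1011(✓)  -1101(✓)  -1111(✓)  0-011(✓)  0-101(✓)  0-111(✓)  00-01(✓)  00-11(✓)  000-1(✓)  001-0(✓)  001-1(✓)  0010-(✓)  0011-(✓)  01-11(✓)  011-1(✓)  1-011(✓)  1-100  10-00  100-0  1001-  11-01(✓)  11-11(✓)  110-1(✓)  111-0(✓)  111-1(✓)  1110-(✓)  1111-(✓)
size-2^2 implicants → --011  -1-11  -11-1  0--11  0-1-1  00--1  001--  11--1  111--
Unchecked terms (primes): --011, -0100, -1-11, -11-1, 0--11, 0-1-1, 00--1, 001--, 01000, 1-100, 10-00, 100-0, 1001-, 11--1, 111--
Minterm coverage:
  m1 ⊆ 00--1 [E]
  m3 ⊆ --011,0--11,00--1
  m4 ⊆ -0100,001--
  m6 ⊆ 001-- [E]
  m7 ⊆ 0--11,0-1-1,00--1,001--
  m8 ⊆ 01000 [E]
  m11 ⊆ --011,-1-11,0--11
  m13 ⊆ -11-1,0-1-1
  m15 ⊆ -1-11,-11-1,0--11,0-1-1
  m16 ⊆ 10-00,100-0
  m18 ⊆ 100-0,1001-
  m19 ⊆ --011,1001-
  m20 ⊆ -0100,1-100,10-00
  m25 ⊆ 11--1 [E]
  m27 ⊆ --011,-1-11,11--1
  m28 ⊆ 1-100,111--
  m29 ⊆ -11-1,11--1,111--
  m30 ⊆ 111-- [E]
  m31 ⊆ -1-11,-11-1,11--1,111--
E = {00--1, 001--, 01000, 11--1, 111--}
Petrick residual → --011, -0100, -11-1, 100-0
Cover = c'de + b'cd'e' + bce + a'b'e + a'b'c + a'bc'd'e' + ab'c'e' + abe + abc  |cover|=9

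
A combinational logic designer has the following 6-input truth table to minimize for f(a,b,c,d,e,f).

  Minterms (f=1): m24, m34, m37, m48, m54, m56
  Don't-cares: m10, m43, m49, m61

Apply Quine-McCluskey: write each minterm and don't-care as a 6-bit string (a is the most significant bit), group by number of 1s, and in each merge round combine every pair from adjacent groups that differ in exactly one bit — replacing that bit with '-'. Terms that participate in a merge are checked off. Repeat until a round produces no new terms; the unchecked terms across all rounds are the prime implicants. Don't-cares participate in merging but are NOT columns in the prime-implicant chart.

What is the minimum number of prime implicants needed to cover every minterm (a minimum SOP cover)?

5

Round 0: 001010 011000✓ 100010 100101 101011 110000✓ 110001✓ 110110 111000✓ 111101
Round 1: -11000 11-000 11000-
PIs = {-11000, 001010, 100010, 100101, 101011, 11-000, 11000-, 110110, 111101}
Coverage chart:
  m24: -11000 ←essential
  m34: 100010 ←essential
  m37: 100101 ←essential
  m48: 11-000,11000-
  m54: 110110 ←essential
  m56: -11000,11-000
Essential: -11000, 100010, 100101, 110110
Petrick residual → 11-000
Min cover (5 terms): bcd'e'f' + ab'c'd'ef' + ab'c'de'f + abd'e'f' + abc'def'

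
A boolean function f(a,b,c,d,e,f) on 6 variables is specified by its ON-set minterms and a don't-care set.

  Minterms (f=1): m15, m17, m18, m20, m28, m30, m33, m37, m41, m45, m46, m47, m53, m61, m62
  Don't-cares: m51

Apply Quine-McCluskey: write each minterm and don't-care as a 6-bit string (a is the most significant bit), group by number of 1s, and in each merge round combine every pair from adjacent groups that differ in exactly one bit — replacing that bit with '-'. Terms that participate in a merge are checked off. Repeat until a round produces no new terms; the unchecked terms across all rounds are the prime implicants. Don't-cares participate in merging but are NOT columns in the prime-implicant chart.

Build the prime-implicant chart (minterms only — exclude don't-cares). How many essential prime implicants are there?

size-2^0 implicants → 001111(✓)  010001  010010  010100(✓)  011100(✓)  011110(✓)  100001(✓)  100101(✓)  101001(✓)  101101(✓)  101110(✓)  101111(✓)  110011  110101(✓)  111101(✓)  111110(✓)
size-2^1 implicants → -01111  -11110  01-100  0111-0  1-0101(✓)  1-1101(✓)  1-1110  10-001(✓)  10-101(✓)  100-01(✓)  101-01(✓)  1011-1  10111-  11-101(✓)
size-2^2 implicants → 1--101  10--01
Unchecked terms (primes): -01111, -11110, 01-100, 010001, 010010, 0111-0, 1--101, 1-1110, 10--01, 1011-1, 10111-, 110011
Minterm coverage:
  m15 ⊆ -01111 [E]
  m17 ⊆ 010001 [E]
  m18 ⊆ 010010 [E]
  m20 ⊆ 01-100 [E]
  m28 ⊆ 01-100,0111-0
  m30 ⊆ -11110,0111-0
  m33 ⊆ 10--01 [E]
  m37 ⊆ 1--101,10--01
  m41 ⊆ 10--01 [E]
  m45 ⊆ 1--101,10--01,1011-1
  m46 ⊆ 1-1110,10111-
  m47 ⊆ -01111,1011-1,10111-
  m53 ⊆ 1--101 [E]
  m61 ⊆ 1--101 [E]
  m62 ⊆ -11110,1-1110
E = {-01111, 01-100, 010001, 010010, 1--101, 10--01}

6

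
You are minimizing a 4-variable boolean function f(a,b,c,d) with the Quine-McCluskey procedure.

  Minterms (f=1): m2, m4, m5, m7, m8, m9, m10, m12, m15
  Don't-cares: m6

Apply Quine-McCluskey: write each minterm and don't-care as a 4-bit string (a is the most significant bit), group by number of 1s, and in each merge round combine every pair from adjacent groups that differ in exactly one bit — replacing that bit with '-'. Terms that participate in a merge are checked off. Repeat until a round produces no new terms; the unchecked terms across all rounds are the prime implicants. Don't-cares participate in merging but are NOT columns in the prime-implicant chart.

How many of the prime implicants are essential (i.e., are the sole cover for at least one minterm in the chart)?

3

size-2^0 implicants → 0010(✓)  0100(✓)  0101(✓)  0110(✓)  0111(✓)  1000(✓)  1001(✓)  1010(✓)  1100(✓)  1111(✓)
size-2^1 implicants → -010  -100  -111  0-10  01-0(✓)  01-1(✓)  010-(✓)  011-(✓)  1-00  10-0  100-
size-2^2 implicants → 01--
Unchecked terms (primes): -010, -100, -111, 0-10, 01--, 1-00, 10-0, 100-
Minterm coverage:
  m2 ⊆ -010,0-10
  m4 ⊆ -100,01--
  m5 ⊆ 01-- [E]
  m7 ⊆ -111,01--
  m8 ⊆ 1-00,10-0,100-
  m9 ⊆ 100- [E]
  m10 ⊆ -010,10-0
  m12 ⊆ -100,1-00
  m15 ⊆ -111 [E]
E = {-111, 01--, 100-}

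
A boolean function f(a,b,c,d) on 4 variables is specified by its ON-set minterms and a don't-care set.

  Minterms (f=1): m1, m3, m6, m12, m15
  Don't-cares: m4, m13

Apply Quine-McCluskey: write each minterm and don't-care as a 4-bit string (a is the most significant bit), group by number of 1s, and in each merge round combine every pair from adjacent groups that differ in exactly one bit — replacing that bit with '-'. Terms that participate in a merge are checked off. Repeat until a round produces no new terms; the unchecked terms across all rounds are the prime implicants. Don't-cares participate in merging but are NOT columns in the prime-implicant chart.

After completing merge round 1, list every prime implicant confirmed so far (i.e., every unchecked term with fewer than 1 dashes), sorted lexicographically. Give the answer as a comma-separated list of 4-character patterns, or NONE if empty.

[col 0] 0001*, 0011*, 0100*, 0110*, 1100*, 1101*, 1111*
[col 1] -100, 00-1, 01-0, 11-1, 110-
Prime implicants: -100, 00-1, 01-0, 11-1, 110-

NONE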